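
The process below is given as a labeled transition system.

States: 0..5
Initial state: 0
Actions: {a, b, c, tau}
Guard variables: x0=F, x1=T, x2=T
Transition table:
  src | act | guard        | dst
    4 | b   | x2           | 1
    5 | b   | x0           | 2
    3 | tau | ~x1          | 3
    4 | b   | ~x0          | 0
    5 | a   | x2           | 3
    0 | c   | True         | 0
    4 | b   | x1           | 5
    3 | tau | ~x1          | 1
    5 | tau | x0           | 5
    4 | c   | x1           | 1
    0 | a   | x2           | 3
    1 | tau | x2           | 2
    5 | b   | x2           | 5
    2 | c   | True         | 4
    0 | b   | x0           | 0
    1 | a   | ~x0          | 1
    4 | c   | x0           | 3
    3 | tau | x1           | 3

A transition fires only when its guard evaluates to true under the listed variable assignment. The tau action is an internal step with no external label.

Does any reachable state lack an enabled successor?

R = {0,3}
  0: a→3  c→0  [deg 2]
  3: tau→3  [deg 1]

Answer: DEADLOCK-FREE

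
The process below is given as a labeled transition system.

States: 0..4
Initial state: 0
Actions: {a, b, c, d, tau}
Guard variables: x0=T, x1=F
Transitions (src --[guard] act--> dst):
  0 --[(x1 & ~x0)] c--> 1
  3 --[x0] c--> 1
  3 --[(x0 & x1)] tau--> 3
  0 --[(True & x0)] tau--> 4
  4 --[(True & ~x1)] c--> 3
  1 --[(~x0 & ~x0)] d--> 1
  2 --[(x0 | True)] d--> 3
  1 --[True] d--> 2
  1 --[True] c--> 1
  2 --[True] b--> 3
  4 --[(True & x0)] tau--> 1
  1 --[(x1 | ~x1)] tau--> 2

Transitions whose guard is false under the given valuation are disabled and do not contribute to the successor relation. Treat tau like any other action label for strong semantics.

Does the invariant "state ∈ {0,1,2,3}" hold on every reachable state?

Answer: INVARIANT VIOLATED at state 4

Analysis:
Inv-set: {0,1,2,3}
Reach set: {0,1,2,3,4}
  0: ok
  1: ok
  2: ok
  3: ok
  4: ✗ unsafe
reach 4 via tau — violates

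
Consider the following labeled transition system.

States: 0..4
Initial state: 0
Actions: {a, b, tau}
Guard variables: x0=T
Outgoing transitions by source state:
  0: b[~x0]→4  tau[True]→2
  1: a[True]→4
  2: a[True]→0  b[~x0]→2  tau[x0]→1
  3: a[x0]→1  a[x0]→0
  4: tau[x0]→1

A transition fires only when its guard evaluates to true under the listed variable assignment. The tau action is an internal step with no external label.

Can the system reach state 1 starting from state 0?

7 transition(s) survive guard evaluation.
L0 = {0}
L1 = {2}  now seen {0,2}
L2 = {1}  now seen {0,1,2}
L3 = {4}  now seen {0,1,2,4}
Reach set: {0,1,2,4}
witness 1: tau·tau

Answer: REACHABLE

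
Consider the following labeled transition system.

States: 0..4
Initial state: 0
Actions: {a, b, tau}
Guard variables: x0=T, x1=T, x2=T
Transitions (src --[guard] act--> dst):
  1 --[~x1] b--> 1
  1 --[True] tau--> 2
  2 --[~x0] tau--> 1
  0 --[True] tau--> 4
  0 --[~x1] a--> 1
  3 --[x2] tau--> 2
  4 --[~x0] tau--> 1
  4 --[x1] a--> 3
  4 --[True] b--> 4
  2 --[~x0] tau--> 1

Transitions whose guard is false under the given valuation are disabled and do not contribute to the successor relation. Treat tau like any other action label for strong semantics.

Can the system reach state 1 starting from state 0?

After dropping false guards: 5 live edges.
Layer 0: {0}
Layer 1: {4}  cumulative {0,4}
Layer 2: {3}  cumulative {0,3,4}
Layer 3: {2}  cumulative {0,2,3,4}
Reachable = {0,2,3,4}

Answer: UNREACHABLE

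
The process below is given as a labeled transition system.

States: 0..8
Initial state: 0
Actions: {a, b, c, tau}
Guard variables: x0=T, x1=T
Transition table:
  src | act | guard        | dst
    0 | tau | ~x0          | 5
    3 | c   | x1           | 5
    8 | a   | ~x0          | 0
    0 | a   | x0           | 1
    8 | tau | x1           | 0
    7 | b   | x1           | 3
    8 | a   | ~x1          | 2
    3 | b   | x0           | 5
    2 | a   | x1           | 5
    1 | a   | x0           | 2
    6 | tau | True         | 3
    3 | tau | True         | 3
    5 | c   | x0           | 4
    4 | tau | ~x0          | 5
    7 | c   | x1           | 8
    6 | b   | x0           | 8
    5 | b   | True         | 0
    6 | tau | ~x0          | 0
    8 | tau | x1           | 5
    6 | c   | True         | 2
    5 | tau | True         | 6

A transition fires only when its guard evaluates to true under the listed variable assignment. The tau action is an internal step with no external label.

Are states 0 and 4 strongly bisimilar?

Answer: NOT BISIMILAR

Working:
Refine partition for ~:
  round 0: {{0,1,2,3,4,5,6,7,8}}
  round 1: {{0,1,2},{3,5,6},{4},{7},{8}}
  round 2: {{0,1},{2},{3},{4},{5},{6},{7},{8}}
  round 3: {{0},{1},{2},{3},{4},{5},{6},{7},{8}}
Fixed point at round 4; 9 class(es).
0∈{0}, 4∈{4}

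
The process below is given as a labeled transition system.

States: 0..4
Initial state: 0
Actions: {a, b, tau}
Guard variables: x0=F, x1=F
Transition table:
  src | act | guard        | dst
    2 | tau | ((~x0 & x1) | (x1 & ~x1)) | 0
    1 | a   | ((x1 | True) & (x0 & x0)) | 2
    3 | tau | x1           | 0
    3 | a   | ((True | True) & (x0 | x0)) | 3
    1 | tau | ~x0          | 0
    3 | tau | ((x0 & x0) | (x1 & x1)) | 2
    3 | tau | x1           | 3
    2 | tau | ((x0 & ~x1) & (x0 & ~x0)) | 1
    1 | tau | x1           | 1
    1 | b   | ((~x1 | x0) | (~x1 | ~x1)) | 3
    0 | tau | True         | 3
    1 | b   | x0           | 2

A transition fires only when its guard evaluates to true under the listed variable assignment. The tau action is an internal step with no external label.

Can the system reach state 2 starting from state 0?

3 transition(s) survive guard evaluation.
Layer 0: {0}
Layer 1: {3}  cumulative {0,3}
Reachable = {0,3}

Answer: UNREACHABLE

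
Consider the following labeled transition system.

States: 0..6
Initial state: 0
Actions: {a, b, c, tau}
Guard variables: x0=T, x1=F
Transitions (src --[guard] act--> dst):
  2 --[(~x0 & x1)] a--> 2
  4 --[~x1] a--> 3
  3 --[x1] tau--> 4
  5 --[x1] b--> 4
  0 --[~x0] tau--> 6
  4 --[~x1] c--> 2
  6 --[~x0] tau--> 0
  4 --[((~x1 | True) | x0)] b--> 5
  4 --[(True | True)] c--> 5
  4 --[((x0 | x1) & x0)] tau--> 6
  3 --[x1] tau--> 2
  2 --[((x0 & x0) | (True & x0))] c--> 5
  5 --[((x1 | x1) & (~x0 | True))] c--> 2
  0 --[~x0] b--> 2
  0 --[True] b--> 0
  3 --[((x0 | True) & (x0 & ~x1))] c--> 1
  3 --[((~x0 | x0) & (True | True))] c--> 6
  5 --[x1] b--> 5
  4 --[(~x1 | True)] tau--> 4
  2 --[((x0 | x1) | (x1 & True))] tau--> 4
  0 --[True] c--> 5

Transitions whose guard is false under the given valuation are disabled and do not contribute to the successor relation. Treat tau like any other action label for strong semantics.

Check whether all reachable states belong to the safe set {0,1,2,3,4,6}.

Answer: INVARIANT VIOLATED at state 5

Working:
Safe = {0,1,2,3,4,6}
Reachable = {0,5}
  0: ✓
  5: outside
counterexample path to 5: c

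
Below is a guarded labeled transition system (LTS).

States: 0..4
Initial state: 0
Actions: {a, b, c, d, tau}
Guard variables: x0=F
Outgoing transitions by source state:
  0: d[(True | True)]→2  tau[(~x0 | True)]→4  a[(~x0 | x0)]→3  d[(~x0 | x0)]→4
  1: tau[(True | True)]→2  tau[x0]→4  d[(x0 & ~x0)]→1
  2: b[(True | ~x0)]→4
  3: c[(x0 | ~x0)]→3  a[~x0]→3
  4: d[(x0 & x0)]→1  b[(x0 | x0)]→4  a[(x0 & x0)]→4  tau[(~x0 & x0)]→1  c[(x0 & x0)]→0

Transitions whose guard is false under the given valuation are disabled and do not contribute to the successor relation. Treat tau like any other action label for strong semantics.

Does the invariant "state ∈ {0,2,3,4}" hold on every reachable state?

Safe = {0,2,3,4}
Reach set: {0,2,3,4}
  0: safe
  2: safe
  3: safe
  4: safe

Answer: INVARIANT HOLDS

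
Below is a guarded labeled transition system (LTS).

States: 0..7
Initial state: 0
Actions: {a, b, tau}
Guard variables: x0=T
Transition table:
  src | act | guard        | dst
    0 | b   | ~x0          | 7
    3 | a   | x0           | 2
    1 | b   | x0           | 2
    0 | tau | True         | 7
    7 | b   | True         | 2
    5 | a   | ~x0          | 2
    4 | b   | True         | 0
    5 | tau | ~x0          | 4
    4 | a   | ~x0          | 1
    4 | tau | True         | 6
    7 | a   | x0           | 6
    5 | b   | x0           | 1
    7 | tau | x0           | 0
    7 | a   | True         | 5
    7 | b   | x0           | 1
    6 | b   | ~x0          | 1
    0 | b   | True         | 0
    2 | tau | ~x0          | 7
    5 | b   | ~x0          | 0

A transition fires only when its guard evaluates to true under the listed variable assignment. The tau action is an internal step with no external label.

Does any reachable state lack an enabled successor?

Reach set: {0,1,2,5,6,7}
  0: b→0  tau→7  [deg 2]
  1: b→2  [deg 1]
  2: ∅  [STUCK]
  5: b→1  [deg 1]
  6: ∅  [STUCK]
  7: a→5  a→6  b→1  b→2  tau→0  [deg 5]
Path to 2: tau·b

Answer: DEADLOCK at state 2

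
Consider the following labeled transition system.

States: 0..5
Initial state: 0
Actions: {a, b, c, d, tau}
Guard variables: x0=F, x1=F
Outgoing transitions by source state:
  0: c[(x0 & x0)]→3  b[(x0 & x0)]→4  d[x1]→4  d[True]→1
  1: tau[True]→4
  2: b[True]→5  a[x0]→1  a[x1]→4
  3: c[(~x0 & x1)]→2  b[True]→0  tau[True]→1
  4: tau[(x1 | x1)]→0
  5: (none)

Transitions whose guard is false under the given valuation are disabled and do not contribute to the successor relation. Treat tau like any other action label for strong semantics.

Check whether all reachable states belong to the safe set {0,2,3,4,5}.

Answer: INVARIANT VIOLATED at state 1

Trace:
Inv-set: {0,2,3,4,5}
R = {0,1,4}
  0: ✓
  1: ✗ unsafe
  4: ✓
witness against invariant: d → 1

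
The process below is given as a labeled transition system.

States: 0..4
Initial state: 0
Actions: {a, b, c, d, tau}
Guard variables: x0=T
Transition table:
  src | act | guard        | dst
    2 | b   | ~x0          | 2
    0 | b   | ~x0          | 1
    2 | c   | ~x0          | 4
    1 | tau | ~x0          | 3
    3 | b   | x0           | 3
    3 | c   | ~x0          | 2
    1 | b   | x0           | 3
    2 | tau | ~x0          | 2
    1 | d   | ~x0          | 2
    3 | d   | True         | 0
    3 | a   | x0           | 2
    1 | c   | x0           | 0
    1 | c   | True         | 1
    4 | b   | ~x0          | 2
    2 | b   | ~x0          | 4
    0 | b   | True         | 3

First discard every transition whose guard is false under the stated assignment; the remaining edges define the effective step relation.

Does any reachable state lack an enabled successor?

Answer: DEADLOCK at state 2

Analysis:
R = {0,2,3}
  0: b→3  [deg 1]
  2: ∅  [no exit]
  3: a→2  b→3  d→0  [deg 3]
trace reaching 2: b·a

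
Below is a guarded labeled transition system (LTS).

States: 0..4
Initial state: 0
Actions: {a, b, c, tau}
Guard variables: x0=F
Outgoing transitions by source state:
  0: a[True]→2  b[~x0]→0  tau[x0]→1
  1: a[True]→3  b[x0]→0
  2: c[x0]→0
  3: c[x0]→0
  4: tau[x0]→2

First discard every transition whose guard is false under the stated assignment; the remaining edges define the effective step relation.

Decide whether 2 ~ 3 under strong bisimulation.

Answer: BISIMILAR

Analysis:
Bisimulation quotient by refinement:
  round 0: {{0,1,2,3,4}}
  round 1: {{0},{1},{2,3,4}}
Fixed point at round 2; 3 class(es).
class of 2: {2,3,4}; class of 3: {2,3,4}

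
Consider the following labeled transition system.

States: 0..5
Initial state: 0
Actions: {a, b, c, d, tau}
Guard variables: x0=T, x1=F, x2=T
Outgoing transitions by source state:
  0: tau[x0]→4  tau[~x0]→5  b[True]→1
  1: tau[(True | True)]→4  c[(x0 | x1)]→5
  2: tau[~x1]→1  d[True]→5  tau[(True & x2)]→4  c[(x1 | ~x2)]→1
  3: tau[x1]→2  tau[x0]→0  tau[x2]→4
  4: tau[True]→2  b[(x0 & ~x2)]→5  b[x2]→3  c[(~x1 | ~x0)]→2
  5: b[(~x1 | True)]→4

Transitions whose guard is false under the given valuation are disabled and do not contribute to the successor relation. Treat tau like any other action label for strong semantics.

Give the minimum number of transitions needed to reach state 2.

BFS to 2:
  L0 = {0}
  L1 = {1,4}
  L2 = {2,3,5}
first hit 2 at d=2 via tau·c

Answer: 2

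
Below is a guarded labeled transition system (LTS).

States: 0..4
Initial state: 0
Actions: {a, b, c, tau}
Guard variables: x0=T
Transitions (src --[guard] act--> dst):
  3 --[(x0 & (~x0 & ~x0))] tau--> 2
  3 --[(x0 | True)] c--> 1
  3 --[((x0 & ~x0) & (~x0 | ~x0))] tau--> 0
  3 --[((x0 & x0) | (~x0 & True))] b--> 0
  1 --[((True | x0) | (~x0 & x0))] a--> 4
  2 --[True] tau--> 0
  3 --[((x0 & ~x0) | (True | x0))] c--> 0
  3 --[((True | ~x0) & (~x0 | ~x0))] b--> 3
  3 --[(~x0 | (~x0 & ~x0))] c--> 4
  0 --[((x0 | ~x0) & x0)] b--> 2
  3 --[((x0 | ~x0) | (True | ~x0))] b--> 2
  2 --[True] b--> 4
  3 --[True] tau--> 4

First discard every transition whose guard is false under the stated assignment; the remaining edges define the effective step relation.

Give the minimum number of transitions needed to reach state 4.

Answer: 2

Working:
Breadth-first toward 4:
  depth 0: {0}
  depth 1: {2}
  depth 2: {4}
first hit 4 at d=2 via b·b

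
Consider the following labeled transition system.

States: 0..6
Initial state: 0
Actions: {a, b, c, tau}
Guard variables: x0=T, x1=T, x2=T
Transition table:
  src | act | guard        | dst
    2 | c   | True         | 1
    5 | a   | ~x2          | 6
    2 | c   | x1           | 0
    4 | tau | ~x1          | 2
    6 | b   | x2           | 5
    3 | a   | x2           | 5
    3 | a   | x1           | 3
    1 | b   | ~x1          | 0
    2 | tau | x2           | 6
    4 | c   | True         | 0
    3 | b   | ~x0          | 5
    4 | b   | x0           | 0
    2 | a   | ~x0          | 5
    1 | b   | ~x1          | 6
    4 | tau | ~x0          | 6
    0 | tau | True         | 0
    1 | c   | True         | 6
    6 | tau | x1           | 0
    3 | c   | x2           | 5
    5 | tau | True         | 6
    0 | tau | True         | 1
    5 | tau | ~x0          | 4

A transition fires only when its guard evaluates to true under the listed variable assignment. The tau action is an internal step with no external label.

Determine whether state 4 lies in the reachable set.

14 transition(s) survive guard evaluation.
L0 = {0}
L1 = {1}  cumulative {0,1}
L2 = {6}  cumulative {0,1,6}
L3 = {5}  cumulative {0,1,5,6}
R = {0,1,5,6}

Answer: UNREACHABLE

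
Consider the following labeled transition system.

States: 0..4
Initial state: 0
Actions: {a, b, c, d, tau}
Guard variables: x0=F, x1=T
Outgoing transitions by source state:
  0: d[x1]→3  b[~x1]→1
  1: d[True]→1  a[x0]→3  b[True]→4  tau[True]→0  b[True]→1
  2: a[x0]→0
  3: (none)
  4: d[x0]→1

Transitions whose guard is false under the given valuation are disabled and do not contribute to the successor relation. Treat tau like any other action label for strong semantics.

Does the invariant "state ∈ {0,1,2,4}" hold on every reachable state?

Answer: INVARIANT VIOLATED at state 3

Analysis:
Allowed set {0,1,2,4}
Reachable = {0,3}
  0: safe
  3: VIOLATES
counterexample path to 3: d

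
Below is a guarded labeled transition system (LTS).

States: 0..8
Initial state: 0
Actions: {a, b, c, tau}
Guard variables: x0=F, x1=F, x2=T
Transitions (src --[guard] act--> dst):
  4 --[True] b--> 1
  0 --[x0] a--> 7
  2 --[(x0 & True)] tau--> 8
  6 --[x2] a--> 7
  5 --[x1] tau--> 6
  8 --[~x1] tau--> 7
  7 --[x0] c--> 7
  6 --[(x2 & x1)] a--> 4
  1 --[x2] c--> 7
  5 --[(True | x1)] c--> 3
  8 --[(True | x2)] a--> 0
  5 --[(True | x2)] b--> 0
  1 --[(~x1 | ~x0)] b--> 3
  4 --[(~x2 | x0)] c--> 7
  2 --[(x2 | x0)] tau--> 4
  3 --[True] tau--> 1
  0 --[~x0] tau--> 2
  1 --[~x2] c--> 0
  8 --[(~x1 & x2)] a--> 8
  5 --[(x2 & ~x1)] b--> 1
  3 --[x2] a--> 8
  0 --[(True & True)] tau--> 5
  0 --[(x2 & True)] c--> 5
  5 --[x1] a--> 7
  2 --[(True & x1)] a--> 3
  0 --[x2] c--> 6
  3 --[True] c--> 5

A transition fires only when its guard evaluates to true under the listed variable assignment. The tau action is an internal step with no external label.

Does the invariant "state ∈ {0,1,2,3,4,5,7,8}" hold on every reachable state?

Answer: INVARIANT VIOLATED at state 6

Analysis:
Inv-set: {0,1,2,3,4,5,7,8}
Reach set: {0,1,2,3,4,5,6,7,8}
  0: ok
  1: ok
  2: ok
  3: ok
  4: ok
  5: ok
  6: ✗ unsafe
  7: ok
  8: ok
counterexample path to 6: c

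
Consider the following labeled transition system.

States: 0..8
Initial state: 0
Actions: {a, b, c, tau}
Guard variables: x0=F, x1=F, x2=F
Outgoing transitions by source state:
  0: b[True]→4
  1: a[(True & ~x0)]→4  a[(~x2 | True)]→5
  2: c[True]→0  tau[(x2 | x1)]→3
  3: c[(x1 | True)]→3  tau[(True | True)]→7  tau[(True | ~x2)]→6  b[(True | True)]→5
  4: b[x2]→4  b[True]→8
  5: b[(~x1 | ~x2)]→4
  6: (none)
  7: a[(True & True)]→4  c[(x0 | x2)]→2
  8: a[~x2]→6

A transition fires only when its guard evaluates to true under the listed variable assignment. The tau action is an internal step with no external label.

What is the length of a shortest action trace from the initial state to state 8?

Answer: 2

Analysis:
BFS to 8:
  L0 = {0}
  L1 = {4}
  L2 = {8}
8 enters at depth 2; path b·b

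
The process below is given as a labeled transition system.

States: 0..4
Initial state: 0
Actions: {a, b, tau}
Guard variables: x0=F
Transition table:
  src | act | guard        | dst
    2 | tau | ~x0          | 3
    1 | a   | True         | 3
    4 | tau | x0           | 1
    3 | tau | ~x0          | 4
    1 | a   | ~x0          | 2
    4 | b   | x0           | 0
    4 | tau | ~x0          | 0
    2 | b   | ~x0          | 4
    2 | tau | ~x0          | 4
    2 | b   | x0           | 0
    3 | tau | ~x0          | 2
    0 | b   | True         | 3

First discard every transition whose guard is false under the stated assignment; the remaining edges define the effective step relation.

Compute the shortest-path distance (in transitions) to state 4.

BFS to 4:
  depth 0: {0}
  depth 1: {3}
  depth 2: {2,4}
first hit 4 at d=2 via b·tau

Answer: 2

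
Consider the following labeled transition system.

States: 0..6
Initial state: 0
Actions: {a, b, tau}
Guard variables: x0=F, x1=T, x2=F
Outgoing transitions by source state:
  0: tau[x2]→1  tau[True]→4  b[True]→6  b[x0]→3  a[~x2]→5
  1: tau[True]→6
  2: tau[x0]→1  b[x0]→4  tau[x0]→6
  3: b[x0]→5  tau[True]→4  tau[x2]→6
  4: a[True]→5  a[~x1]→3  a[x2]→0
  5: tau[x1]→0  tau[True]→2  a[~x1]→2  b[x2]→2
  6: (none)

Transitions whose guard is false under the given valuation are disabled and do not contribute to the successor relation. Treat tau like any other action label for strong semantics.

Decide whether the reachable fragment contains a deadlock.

Reach set: {0,2,4,5,6}
  0: a→5  b→6  tau→4  [3 exit(s)]
  2: ∅  [STUCK]
  4: a→5  [1 exit(s)]
  5: tau→0  tau→2  [2 exit(s)]
  6: ∅  [STUCK]
witness 2: a·tau

Answer: DEADLOCK at state 2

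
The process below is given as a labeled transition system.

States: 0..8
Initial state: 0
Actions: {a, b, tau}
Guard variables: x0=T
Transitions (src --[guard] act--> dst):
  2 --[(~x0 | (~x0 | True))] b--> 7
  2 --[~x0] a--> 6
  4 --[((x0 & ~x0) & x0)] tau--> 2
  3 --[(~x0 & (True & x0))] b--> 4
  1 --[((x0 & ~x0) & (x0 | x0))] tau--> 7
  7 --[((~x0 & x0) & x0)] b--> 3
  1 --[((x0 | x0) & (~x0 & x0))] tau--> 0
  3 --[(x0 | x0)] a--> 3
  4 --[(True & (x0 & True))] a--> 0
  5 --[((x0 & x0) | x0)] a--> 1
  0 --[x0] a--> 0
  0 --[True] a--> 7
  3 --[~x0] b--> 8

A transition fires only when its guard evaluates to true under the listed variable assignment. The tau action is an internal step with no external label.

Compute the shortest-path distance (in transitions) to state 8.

Layered search for 8:
  depth 0: {0}
  depth 1: {7}
8 never appears.

Answer: UNREACHABLE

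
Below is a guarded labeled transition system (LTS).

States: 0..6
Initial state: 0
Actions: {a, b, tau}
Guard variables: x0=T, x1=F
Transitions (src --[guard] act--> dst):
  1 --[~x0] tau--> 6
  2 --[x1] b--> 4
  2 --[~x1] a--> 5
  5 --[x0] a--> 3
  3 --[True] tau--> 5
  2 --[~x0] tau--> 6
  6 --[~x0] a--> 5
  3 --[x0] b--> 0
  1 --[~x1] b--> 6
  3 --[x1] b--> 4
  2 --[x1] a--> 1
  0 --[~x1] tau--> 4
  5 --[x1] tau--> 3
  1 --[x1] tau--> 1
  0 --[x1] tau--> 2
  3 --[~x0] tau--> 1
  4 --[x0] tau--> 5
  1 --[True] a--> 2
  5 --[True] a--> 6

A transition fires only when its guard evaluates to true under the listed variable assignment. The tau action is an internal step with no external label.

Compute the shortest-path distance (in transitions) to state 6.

Breadth-first toward 6:
  Layer 0: {0}
  Layer 1: {4}
  Layer 2: {5}
  Layer 3: {3,6}
6 enters at depth 3; path tau·tau·a

Answer: 3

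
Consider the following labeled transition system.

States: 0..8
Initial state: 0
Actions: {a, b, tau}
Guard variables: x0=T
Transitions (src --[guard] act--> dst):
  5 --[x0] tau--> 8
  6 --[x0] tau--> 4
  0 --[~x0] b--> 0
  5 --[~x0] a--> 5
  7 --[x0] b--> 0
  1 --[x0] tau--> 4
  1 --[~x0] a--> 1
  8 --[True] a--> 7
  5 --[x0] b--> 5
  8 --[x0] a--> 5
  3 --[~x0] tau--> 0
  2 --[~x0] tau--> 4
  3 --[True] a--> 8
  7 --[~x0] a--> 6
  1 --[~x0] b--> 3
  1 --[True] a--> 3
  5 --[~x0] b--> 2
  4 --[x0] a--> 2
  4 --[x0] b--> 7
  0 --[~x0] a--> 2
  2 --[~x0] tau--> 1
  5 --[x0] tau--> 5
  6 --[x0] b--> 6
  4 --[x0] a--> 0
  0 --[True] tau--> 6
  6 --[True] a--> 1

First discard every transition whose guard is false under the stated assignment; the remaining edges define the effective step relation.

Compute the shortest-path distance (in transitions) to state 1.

Layered search for 1:
  L0 = {0}
  L1 = {6}
  L2 = {1,4}
1 enters at depth 2; path tau·a

Answer: 2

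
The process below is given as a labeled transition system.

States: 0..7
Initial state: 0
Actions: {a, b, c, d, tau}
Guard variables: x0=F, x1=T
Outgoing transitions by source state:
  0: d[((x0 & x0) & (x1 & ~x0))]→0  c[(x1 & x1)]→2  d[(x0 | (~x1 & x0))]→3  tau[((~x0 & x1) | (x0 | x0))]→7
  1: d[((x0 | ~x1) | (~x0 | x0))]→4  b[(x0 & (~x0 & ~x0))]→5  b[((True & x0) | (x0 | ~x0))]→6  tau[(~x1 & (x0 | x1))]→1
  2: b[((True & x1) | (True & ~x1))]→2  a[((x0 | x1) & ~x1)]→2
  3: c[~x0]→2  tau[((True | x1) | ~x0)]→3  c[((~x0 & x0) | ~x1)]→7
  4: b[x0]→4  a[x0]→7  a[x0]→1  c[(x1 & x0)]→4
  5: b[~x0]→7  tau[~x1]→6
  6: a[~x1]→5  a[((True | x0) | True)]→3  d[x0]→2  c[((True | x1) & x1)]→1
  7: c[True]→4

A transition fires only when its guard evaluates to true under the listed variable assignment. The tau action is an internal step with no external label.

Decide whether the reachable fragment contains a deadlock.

Answer: DEADLOCK at state 4

Working:
R = {0,2,4,7}
  0: c→2  tau→7  [deg 2]
  2: b→2  [deg 1]
  4: ∅  [deadlock]
  7: c→4  [deg 1]
witness 4: tau·c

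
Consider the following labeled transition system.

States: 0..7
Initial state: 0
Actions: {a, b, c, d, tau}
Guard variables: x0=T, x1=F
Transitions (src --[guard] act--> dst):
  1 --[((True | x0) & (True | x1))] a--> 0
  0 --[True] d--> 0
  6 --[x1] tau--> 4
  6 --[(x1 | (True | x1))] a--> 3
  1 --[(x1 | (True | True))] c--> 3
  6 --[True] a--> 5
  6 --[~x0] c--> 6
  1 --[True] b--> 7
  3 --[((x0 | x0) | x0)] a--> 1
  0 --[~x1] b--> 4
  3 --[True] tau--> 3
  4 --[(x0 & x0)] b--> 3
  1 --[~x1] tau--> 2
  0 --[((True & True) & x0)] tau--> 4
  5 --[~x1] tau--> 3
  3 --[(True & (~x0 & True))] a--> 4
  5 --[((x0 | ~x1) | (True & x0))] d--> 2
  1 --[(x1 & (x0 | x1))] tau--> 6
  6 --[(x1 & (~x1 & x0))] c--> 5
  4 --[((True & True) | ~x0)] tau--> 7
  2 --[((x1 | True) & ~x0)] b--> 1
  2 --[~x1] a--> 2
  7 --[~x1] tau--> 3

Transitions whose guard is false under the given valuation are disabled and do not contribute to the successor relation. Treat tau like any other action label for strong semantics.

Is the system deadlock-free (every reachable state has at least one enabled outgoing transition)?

R = {0,1,2,3,4,7}
  0: b→4  d→0  tau→4  [3 exit(s)]
  1: a→0  b→7  c→3  tau→2  [4 exit(s)]
  2: a→2  [1 exit(s)]
  3: a→1  tau→3  [2 exit(s)]
  4: b→3  tau→7  [2 exit(s)]
  7: tau→3  [1 exit(s)]

Answer: DEADLOCK-FREE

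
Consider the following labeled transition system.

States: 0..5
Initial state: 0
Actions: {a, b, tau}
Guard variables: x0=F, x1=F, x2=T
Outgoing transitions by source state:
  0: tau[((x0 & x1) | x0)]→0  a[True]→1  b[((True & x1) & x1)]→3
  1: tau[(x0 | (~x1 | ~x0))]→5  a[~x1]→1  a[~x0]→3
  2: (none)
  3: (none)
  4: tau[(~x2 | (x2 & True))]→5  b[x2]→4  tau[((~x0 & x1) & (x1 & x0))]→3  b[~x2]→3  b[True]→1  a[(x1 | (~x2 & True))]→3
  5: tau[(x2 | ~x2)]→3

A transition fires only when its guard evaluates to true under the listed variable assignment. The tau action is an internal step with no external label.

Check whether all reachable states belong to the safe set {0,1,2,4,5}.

Answer: INVARIANT VIOLATED at state 3

Working:
Safe = {0,1,2,4,5}
R = {0,1,3,5}
  0: ok
  1: ok
  3: VIOLATES
  5: ok
reach 3 via a·a — violates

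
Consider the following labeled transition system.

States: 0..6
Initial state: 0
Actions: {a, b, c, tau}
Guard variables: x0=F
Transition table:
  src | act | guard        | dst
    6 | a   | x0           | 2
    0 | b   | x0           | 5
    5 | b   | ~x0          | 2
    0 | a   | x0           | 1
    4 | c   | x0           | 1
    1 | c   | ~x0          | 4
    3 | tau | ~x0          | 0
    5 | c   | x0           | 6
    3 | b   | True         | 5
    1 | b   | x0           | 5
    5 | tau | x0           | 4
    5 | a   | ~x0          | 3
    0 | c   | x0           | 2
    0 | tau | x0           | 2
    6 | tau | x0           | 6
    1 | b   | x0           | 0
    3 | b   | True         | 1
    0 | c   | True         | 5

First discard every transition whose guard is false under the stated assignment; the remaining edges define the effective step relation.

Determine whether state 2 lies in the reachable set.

7 transition(s) survive guard evaluation.
Layer 0: {0}
Layer 1: {5}  cumulative {0,5}
Layer 2: {2,3}  cumulative {0,2,3,5}
Layer 3: {1}  cumulative {0,1,2,3,5}
Layer 4: {4}  cumulative {0,1,2,3,4,5}
R = {0,1,2,3,4,5}
witness 2: c·b

Answer: REACHABLE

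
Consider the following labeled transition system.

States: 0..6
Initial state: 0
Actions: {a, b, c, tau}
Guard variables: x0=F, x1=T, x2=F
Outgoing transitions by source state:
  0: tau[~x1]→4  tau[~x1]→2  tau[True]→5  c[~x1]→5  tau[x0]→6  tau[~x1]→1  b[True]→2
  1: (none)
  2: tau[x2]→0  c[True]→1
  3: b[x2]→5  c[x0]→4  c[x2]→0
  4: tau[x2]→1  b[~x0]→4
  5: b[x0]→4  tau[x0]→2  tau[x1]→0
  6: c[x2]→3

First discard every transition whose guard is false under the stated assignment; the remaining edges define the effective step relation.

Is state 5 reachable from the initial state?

Guard filter leaves 5 enabled edge(s).
depth 0: {0}
depth 1: {2,5}  total {0,2,5}
depth 2: {1}  total {0,1,2,5}
Reachable = {0,1,2,5}
witness 5: tau

Answer: REACHABLE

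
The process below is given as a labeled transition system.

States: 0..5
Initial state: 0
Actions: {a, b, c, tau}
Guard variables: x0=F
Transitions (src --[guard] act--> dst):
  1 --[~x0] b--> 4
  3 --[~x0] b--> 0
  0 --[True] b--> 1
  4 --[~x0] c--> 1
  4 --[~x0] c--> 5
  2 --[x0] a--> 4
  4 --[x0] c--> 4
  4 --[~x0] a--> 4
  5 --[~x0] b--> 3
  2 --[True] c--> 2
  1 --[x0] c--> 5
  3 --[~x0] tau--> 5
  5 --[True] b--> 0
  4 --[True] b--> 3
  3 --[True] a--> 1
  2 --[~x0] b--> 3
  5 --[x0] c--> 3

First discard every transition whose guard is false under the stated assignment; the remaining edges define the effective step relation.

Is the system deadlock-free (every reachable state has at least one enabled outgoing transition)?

Reach set: {0,1,3,4,5}
  0: b→1  [1 out]
  1: b→4  [1 out]
  3: a→1  b→0  tau→5  [3 out]
  4: a→4  b→3  c→1  c→5  [4 out]
  5: b→0  b→3  [2 out]

Answer: DEADLOCK-FREE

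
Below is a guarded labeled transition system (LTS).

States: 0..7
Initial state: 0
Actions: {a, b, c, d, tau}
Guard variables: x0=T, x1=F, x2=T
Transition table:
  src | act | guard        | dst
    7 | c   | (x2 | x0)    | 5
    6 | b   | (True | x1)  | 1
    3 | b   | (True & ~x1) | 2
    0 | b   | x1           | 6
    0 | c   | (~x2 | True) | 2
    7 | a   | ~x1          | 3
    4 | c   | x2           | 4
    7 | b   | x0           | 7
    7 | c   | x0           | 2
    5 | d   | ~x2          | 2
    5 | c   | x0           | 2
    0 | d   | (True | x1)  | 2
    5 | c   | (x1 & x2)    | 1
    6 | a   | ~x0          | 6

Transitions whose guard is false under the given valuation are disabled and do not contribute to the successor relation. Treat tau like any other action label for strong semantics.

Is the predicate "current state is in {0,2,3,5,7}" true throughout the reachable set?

Answer: INVARIANT HOLDS

Trace:
Allowed set {0,2,3,5,7}
R = {0,2}
  0: ok
  2: ok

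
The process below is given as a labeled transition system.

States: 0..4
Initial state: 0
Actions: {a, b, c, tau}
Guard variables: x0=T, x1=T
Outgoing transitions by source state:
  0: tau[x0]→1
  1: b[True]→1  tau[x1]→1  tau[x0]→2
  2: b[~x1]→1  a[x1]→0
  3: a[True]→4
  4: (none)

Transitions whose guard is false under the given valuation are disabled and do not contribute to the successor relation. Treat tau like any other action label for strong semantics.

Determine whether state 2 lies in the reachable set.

After dropping false guards: 6 live edges.
L0 = {0}
L1 = {1}  cumulative {0,1}
L2 = {2}  cumulative {0,1,2}
R = {0,1,2}
trace reaching 2: tau·tau

Answer: REACHABLE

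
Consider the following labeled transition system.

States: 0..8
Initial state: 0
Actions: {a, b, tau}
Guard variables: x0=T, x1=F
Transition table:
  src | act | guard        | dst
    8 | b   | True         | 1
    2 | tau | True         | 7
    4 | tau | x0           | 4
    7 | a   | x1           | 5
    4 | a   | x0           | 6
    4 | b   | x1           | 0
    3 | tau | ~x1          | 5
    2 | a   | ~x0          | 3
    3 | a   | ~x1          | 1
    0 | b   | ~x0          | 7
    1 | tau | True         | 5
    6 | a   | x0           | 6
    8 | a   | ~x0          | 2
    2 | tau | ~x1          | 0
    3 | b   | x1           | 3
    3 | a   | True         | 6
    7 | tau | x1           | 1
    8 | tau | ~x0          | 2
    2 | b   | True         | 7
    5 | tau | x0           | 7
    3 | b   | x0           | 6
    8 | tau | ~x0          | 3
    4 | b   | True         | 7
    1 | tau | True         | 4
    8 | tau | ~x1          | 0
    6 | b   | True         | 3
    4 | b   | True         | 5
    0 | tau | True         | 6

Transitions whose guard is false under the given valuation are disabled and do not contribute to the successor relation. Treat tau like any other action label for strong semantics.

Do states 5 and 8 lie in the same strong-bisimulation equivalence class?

Answer: NOT BISIMILAR

Analysis:
Compute ~ classes (split until stable):
  round 0: {{0,1,2,3,4,5,6,7,8}}
  round 1: {{0,1,5},{2,8},{3,4},{6},{7}}
  round 2: {{0},{1},{2},{3},{4},{5},{6},{7},{8}}
Fixed point at round 3; 9 class(es).
5∈{5}, 8∈{8}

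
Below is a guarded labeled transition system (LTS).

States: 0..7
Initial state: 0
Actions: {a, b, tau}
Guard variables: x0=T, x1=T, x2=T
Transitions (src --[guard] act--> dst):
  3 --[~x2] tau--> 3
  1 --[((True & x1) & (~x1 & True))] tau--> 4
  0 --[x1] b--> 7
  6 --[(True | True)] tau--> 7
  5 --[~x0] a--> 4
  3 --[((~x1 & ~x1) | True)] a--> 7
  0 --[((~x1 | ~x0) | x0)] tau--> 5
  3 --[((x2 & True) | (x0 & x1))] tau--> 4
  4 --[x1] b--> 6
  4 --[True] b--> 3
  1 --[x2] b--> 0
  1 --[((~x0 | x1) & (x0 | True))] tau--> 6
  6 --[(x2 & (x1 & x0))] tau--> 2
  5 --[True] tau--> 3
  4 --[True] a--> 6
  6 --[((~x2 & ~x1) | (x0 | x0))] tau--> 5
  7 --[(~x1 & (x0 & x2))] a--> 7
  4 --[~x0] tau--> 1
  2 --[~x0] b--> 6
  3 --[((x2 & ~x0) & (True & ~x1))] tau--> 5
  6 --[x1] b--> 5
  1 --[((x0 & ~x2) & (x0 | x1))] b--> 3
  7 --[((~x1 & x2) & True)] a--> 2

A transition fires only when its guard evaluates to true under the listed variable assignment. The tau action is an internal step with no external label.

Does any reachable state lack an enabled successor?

Answer: DEADLOCK at state 2

Working:
R = {0,2,3,4,5,6,7}
  0: b→7  tau→5  [deg 2]
  2: ∅  [STUCK]
  3: a→7  tau→4  [deg 2]
  4: a→6  b→3  b→6  [deg 3]
  5: tau→3  [deg 1]
  6: b→5  tau→2  tau→5  tau→7  [deg 4]
  7: ∅  [STUCK]
Path to 2: tau·tau·tau·b·tau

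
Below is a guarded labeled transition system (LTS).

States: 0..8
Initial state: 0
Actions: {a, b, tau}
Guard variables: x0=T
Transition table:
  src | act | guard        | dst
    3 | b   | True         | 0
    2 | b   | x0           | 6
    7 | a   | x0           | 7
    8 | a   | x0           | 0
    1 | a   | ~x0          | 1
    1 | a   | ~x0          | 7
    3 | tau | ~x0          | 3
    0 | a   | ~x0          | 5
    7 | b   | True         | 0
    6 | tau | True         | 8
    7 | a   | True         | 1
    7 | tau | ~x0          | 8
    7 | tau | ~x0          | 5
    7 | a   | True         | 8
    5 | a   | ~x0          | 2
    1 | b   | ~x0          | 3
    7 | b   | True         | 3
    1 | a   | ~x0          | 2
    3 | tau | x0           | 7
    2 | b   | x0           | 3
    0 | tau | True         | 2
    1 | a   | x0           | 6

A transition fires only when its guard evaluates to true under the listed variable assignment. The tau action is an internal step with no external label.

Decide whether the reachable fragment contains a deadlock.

R = {0,1,2,3,6,7,8}
  0: tau→2  [deg 1]
  1: a→6  [deg 1]
  2: b→3  b→6  [deg 2]
  3: b→0  tau→7  [deg 2]
  6: tau→8  [deg 1]
  7: a→1  a→7  a→8  b→0  b→3  [deg 5]
  8: a→0  [deg 1]

Answer: DEADLOCK-FREE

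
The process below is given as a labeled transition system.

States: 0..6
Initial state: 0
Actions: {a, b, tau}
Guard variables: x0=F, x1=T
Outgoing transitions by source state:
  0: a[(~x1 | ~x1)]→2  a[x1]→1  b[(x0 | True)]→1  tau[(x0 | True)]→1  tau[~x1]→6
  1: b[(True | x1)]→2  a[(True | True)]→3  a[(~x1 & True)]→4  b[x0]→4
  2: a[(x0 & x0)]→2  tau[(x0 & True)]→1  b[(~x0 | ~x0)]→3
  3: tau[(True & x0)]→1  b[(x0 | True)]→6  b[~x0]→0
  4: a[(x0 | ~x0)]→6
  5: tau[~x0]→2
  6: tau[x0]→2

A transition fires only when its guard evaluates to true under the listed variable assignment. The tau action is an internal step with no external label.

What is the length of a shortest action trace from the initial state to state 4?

Answer: UNREACHABLE

Working:
Breadth-first toward 4:
  depth 0: {0}
  depth 1: {1}
  depth 2: {2,3}
  depth 3: {6}
4 never appears.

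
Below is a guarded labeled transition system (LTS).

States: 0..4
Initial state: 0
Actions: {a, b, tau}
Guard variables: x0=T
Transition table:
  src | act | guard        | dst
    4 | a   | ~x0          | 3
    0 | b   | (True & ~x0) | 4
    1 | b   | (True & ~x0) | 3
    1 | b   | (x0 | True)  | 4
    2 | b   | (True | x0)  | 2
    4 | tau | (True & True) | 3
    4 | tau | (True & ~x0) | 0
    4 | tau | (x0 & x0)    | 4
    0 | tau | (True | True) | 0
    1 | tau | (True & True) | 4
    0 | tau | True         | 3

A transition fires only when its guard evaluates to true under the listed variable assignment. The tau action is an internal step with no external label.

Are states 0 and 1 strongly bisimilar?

Answer: NOT BISIMILAR

Trace:
Compute ~ classes (split until stable):
  round 0: {{0,1,2,3,4}}
  round 1: {{0,4},{1},{2},{3}}
stable after 2 split(s): 4 block(s)
class of 0: {0,4}; class of 1: {1}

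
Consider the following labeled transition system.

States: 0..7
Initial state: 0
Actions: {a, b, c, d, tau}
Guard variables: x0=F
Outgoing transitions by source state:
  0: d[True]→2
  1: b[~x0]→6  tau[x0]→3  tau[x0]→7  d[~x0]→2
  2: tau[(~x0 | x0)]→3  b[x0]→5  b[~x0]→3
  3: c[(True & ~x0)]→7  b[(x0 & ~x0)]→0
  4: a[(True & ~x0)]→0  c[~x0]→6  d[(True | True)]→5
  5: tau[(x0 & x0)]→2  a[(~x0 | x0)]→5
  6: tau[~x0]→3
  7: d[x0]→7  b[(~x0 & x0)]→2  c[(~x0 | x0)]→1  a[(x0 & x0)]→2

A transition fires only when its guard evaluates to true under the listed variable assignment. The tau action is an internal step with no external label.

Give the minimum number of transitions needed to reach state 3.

Answer: 2

Working:
Breadth-first toward 3:
  depth 0: {0}
  depth 1: {2}
  depth 2: {3}
3 enters at depth 2; path d·b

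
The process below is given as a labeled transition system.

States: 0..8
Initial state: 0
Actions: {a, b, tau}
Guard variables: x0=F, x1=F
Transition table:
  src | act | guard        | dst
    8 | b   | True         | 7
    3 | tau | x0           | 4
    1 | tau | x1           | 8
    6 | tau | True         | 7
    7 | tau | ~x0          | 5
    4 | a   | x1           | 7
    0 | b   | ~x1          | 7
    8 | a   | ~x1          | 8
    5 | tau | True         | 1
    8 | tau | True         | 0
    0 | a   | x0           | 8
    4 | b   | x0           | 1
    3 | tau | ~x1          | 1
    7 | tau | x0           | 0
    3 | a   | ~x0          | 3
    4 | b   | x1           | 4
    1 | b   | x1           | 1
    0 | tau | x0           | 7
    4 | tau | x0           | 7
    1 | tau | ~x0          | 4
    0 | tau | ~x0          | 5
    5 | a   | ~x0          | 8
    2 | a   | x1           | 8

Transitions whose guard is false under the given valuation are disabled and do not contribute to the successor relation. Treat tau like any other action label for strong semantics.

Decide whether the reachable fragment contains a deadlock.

Answer: DEADLOCK at state 4

Trace:
Reach set: {0,1,4,5,7,8}
  0: b→7  tau→5  [2 out]
  1: tau→4  [1 out]
  4: ∅  [no exit]
  5: a→8  tau→1  [2 out]
  7: tau→5  [1 out]
  8: a→8  b→7  tau→0  [3 out]
witness 4: tau·tau·tau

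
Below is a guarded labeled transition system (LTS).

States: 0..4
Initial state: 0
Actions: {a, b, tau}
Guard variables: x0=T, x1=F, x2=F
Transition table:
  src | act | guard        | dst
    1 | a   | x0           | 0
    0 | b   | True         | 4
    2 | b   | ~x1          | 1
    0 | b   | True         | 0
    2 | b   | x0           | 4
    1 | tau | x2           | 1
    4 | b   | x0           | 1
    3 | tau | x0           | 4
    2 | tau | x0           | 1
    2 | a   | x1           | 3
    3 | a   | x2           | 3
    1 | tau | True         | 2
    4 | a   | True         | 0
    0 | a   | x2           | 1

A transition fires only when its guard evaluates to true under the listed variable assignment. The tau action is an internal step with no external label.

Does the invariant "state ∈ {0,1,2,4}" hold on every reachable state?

Answer: INVARIANT HOLDS

Working:
Safe = {0,1,2,4}
Reach set: {0,1,2,4}
  0: ✓
  1: ✓
  2: ✓
  4: ✓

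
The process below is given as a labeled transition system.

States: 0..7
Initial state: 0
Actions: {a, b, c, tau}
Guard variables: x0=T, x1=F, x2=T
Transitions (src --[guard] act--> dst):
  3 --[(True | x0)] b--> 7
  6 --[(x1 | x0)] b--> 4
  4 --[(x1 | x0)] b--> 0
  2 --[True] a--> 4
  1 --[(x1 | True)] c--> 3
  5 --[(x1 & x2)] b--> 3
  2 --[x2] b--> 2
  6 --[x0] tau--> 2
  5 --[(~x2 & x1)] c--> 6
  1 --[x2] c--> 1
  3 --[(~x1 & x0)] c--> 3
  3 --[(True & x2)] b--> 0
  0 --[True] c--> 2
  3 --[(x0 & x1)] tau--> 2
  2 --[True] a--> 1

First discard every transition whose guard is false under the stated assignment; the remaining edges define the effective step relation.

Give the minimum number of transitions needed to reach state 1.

Layered search for 1:
  depth 0: {0}
  depth 1: {2}
  depth 2: {1,4}
1 enters at depth 2; path c·a

Answer: 2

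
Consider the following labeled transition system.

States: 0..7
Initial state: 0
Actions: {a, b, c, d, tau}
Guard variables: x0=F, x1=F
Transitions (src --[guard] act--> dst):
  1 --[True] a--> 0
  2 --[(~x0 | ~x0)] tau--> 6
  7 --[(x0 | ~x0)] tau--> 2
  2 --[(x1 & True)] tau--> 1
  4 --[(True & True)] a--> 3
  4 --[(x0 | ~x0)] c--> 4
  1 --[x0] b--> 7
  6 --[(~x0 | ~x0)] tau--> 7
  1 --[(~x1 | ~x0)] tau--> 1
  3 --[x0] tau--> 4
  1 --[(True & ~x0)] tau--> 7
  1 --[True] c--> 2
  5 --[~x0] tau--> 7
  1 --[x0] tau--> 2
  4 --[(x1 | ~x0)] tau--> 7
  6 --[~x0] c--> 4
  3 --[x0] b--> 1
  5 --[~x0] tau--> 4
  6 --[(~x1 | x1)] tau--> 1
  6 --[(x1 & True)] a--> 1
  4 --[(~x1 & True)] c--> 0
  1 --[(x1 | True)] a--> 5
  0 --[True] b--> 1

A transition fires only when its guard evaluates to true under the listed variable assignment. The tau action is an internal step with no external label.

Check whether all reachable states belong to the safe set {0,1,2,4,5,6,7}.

Answer: INVARIANT VIOLATED at state 3

Analysis:
Inv-set: {0,1,2,4,5,6,7}
R = {0,1,2,3,4,5,6,7}
  0: ok
  1: ok
  2: ok
  3: outside
  4: ok
  5: ok
  6: ok
  7: ok
counterexample path to 3: b·a·tau·a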